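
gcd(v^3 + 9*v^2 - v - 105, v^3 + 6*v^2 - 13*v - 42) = v^2 + 4*v - 21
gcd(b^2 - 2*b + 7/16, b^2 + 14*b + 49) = 1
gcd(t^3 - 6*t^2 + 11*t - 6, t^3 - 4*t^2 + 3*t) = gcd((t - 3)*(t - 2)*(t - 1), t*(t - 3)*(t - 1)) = t^2 - 4*t + 3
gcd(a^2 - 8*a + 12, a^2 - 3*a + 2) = a - 2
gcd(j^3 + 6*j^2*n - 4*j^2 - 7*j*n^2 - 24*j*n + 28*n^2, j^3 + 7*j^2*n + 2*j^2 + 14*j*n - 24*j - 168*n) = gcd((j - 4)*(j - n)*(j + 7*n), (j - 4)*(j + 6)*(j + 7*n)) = j^2 + 7*j*n - 4*j - 28*n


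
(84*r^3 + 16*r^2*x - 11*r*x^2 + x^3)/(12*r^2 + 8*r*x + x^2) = (42*r^2 - 13*r*x + x^2)/(6*r + x)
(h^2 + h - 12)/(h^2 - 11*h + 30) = (h^2 + h - 12)/(h^2 - 11*h + 30)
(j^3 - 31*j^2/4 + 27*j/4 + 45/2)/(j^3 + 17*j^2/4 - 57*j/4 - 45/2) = (j - 6)/(j + 6)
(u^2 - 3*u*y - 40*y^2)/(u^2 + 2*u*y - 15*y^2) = (-u + 8*y)/(-u + 3*y)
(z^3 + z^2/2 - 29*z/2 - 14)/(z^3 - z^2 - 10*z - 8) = (z + 7/2)/(z + 2)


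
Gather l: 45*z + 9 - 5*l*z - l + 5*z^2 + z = l*(-5*z - 1) + 5*z^2 + 46*z + 9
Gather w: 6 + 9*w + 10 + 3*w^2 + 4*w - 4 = 3*w^2 + 13*w + 12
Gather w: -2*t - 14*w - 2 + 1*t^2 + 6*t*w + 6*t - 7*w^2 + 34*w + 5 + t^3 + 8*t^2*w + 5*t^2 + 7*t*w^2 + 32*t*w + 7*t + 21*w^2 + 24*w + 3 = t^3 + 6*t^2 + 11*t + w^2*(7*t + 14) + w*(8*t^2 + 38*t + 44) + 6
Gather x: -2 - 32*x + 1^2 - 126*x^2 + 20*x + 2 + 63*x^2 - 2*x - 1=-63*x^2 - 14*x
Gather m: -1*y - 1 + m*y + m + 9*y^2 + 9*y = m*(y + 1) + 9*y^2 + 8*y - 1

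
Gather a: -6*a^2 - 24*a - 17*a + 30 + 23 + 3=-6*a^2 - 41*a + 56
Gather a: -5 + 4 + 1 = 0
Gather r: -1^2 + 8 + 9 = 16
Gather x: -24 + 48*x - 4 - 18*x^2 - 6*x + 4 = -18*x^2 + 42*x - 24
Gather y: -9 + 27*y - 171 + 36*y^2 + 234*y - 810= 36*y^2 + 261*y - 990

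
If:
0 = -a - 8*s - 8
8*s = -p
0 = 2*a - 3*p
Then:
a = -24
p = -16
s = 2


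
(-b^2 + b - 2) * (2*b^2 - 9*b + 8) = -2*b^4 + 11*b^3 - 21*b^2 + 26*b - 16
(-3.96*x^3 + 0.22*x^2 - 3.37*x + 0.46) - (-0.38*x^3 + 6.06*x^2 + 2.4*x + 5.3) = -3.58*x^3 - 5.84*x^2 - 5.77*x - 4.84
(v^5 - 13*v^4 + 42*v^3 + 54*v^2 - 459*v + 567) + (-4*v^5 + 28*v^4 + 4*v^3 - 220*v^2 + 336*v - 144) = -3*v^5 + 15*v^4 + 46*v^3 - 166*v^2 - 123*v + 423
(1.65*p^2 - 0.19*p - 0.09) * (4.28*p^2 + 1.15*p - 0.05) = 7.062*p^4 + 1.0843*p^3 - 0.6862*p^2 - 0.094*p + 0.0045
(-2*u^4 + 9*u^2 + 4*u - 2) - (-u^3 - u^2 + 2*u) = -2*u^4 + u^3 + 10*u^2 + 2*u - 2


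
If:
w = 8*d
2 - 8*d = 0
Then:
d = 1/4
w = 2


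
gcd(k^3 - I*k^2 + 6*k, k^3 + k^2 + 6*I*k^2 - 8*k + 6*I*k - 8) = k + 2*I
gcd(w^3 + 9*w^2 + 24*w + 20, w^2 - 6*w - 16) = w + 2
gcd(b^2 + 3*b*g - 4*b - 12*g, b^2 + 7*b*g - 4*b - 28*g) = b - 4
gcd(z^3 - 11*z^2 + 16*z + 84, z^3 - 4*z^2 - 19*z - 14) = z^2 - 5*z - 14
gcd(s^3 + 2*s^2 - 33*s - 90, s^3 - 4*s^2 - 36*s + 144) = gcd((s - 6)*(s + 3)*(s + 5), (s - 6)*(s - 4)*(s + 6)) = s - 6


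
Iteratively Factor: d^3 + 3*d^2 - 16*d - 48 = (d - 4)*(d^2 + 7*d + 12) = (d - 4)*(d + 4)*(d + 3)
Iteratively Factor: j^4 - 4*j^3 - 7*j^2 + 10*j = (j + 2)*(j^3 - 6*j^2 + 5*j) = (j - 5)*(j + 2)*(j^2 - j) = (j - 5)*(j - 1)*(j + 2)*(j)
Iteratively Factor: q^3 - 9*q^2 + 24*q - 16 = (q - 1)*(q^2 - 8*q + 16) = (q - 4)*(q - 1)*(q - 4)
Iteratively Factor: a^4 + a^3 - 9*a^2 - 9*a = (a)*(a^3 + a^2 - 9*a - 9) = a*(a - 3)*(a^2 + 4*a + 3) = a*(a - 3)*(a + 1)*(a + 3)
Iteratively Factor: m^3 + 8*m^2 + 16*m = (m + 4)*(m^2 + 4*m) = (m + 4)^2*(m)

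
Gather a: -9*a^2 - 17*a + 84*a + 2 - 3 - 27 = -9*a^2 + 67*a - 28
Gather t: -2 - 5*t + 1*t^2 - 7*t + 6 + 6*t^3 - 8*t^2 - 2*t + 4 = 6*t^3 - 7*t^2 - 14*t + 8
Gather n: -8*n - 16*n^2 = -16*n^2 - 8*n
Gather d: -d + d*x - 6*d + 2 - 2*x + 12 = d*(x - 7) - 2*x + 14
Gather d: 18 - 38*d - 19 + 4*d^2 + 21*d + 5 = 4*d^2 - 17*d + 4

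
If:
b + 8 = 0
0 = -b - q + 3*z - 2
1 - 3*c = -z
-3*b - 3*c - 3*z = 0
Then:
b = -8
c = 9/4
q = 93/4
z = 23/4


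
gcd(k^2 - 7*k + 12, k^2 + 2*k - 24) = k - 4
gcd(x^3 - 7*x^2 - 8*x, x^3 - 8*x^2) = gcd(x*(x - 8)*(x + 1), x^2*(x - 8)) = x^2 - 8*x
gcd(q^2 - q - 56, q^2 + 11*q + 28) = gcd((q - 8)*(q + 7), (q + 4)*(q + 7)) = q + 7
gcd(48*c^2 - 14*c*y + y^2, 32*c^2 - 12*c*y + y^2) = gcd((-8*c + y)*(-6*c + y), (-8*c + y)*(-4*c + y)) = -8*c + y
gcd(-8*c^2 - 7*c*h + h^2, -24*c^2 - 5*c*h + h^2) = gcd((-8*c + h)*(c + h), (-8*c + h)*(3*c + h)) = 8*c - h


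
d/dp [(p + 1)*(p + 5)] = 2*p + 6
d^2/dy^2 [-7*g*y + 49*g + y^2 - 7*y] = 2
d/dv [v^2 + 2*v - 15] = 2*v + 2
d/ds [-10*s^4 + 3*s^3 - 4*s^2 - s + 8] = -40*s^3 + 9*s^2 - 8*s - 1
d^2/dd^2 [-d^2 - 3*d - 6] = -2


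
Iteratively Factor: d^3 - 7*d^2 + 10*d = (d)*(d^2 - 7*d + 10) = d*(d - 2)*(d - 5)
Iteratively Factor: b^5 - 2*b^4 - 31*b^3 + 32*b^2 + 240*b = (b)*(b^4 - 2*b^3 - 31*b^2 + 32*b + 240) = b*(b - 4)*(b^3 + 2*b^2 - 23*b - 60) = b*(b - 4)*(b + 3)*(b^2 - b - 20) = b*(b - 4)*(b + 3)*(b + 4)*(b - 5)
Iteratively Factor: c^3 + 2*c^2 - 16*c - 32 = (c + 4)*(c^2 - 2*c - 8) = (c - 4)*(c + 4)*(c + 2)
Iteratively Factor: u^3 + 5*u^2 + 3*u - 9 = (u + 3)*(u^2 + 2*u - 3) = (u - 1)*(u + 3)*(u + 3)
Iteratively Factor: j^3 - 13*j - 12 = (j + 3)*(j^2 - 3*j - 4) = (j + 1)*(j + 3)*(j - 4)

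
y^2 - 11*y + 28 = (y - 7)*(y - 4)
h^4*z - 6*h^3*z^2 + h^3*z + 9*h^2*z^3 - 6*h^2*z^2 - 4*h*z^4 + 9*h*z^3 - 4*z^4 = (h - 4*z)*(h - z)^2*(h*z + z)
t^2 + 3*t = t*(t + 3)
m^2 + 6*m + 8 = (m + 2)*(m + 4)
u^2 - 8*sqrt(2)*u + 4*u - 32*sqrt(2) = (u + 4)*(u - 8*sqrt(2))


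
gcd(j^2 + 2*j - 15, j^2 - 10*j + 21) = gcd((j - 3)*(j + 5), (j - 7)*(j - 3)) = j - 3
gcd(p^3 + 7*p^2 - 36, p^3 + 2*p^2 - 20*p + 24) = p^2 + 4*p - 12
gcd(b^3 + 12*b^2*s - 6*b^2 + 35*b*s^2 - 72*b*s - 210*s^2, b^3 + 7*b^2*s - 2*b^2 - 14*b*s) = b + 7*s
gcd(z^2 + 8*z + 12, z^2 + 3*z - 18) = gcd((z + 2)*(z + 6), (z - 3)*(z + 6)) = z + 6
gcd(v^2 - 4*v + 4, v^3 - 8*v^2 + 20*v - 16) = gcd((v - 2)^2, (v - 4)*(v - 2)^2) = v^2 - 4*v + 4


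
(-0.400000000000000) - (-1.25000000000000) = 0.850000000000000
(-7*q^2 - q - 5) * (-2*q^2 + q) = 14*q^4 - 5*q^3 + 9*q^2 - 5*q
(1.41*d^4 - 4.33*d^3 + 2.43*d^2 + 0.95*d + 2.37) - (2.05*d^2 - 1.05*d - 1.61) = 1.41*d^4 - 4.33*d^3 + 0.38*d^2 + 2.0*d + 3.98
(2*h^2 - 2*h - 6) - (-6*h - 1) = 2*h^2 + 4*h - 5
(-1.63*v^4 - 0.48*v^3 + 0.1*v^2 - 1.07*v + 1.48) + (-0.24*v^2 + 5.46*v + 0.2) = -1.63*v^4 - 0.48*v^3 - 0.14*v^2 + 4.39*v + 1.68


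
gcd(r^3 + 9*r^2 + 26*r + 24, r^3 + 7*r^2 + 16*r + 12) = r^2 + 5*r + 6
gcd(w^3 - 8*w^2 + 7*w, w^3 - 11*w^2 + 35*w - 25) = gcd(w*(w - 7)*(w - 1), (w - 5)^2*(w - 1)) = w - 1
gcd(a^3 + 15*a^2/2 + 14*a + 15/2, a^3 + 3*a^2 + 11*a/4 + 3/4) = a^2 + 5*a/2 + 3/2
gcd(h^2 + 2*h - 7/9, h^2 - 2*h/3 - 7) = h + 7/3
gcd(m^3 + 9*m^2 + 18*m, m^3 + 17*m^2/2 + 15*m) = m^2 + 6*m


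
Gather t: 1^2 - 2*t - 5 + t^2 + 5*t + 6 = t^2 + 3*t + 2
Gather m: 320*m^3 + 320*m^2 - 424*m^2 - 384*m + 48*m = 320*m^3 - 104*m^2 - 336*m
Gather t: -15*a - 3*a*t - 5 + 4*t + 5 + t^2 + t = -15*a + t^2 + t*(5 - 3*a)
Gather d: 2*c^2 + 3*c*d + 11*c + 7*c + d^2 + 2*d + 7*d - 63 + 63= 2*c^2 + 18*c + d^2 + d*(3*c + 9)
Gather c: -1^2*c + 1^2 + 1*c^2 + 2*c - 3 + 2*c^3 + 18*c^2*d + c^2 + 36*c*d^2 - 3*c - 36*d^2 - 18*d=2*c^3 + c^2*(18*d + 2) + c*(36*d^2 - 2) - 36*d^2 - 18*d - 2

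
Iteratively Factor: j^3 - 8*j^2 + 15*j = (j)*(j^2 - 8*j + 15) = j*(j - 3)*(j - 5)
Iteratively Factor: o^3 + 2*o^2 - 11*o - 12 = (o + 1)*(o^2 + o - 12) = (o - 3)*(o + 1)*(o + 4)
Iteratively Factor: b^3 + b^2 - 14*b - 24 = (b - 4)*(b^2 + 5*b + 6) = (b - 4)*(b + 3)*(b + 2)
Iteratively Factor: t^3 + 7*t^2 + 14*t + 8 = (t + 1)*(t^2 + 6*t + 8) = (t + 1)*(t + 2)*(t + 4)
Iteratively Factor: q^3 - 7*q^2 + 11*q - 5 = (q - 1)*(q^2 - 6*q + 5) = (q - 5)*(q - 1)*(q - 1)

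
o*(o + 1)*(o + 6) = o^3 + 7*o^2 + 6*o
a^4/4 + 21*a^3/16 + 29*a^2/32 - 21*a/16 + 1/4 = (a/4 + 1)*(a - 1/2)*(a - 1/4)*(a + 2)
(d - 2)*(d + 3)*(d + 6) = d^3 + 7*d^2 - 36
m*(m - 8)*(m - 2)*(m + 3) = m^4 - 7*m^3 - 14*m^2 + 48*m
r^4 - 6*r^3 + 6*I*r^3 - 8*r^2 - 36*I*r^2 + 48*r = r*(r - 6)*(r + 2*I)*(r + 4*I)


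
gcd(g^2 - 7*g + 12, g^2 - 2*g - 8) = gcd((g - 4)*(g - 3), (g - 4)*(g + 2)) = g - 4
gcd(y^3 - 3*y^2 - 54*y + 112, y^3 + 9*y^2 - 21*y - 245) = y + 7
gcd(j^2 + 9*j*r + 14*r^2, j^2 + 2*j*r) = j + 2*r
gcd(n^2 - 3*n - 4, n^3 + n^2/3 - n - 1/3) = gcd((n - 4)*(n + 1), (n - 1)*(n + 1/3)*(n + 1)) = n + 1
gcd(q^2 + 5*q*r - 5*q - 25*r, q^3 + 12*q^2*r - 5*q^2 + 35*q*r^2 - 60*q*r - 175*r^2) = q^2 + 5*q*r - 5*q - 25*r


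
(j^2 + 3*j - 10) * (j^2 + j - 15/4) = j^4 + 4*j^3 - 43*j^2/4 - 85*j/4 + 75/2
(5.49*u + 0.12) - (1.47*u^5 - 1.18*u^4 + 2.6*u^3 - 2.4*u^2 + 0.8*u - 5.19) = -1.47*u^5 + 1.18*u^4 - 2.6*u^3 + 2.4*u^2 + 4.69*u + 5.31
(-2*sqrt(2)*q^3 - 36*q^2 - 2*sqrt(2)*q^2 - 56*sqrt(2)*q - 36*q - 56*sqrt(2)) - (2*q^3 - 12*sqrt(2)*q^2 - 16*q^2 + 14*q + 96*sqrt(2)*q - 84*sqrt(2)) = -2*sqrt(2)*q^3 - 2*q^3 - 20*q^2 + 10*sqrt(2)*q^2 - 152*sqrt(2)*q - 50*q + 28*sqrt(2)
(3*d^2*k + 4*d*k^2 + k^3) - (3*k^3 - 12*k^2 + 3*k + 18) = 3*d^2*k + 4*d*k^2 - 2*k^3 + 12*k^2 - 3*k - 18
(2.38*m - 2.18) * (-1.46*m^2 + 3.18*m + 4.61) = -3.4748*m^3 + 10.7512*m^2 + 4.0394*m - 10.0498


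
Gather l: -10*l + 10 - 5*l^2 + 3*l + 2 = -5*l^2 - 7*l + 12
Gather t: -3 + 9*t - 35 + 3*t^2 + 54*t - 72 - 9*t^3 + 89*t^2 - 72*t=-9*t^3 + 92*t^2 - 9*t - 110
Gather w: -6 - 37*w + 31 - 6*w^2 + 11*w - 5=-6*w^2 - 26*w + 20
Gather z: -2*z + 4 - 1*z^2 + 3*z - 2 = -z^2 + z + 2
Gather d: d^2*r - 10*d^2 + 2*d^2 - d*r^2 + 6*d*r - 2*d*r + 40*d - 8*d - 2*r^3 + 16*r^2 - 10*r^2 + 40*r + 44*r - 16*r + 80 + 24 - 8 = d^2*(r - 8) + d*(-r^2 + 4*r + 32) - 2*r^3 + 6*r^2 + 68*r + 96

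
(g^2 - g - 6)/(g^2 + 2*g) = (g - 3)/g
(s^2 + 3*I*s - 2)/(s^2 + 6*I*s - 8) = (s + I)/(s + 4*I)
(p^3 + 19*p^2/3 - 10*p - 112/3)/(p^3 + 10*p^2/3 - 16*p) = (p^2 + 9*p + 14)/(p*(p + 6))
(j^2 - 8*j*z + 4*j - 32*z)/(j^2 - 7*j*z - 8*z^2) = (j + 4)/(j + z)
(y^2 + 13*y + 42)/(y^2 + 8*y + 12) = (y + 7)/(y + 2)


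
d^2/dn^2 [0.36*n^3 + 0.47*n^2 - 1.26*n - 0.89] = 2.16*n + 0.94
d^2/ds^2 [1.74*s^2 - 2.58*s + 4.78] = 3.48000000000000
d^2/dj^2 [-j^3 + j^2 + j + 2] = 2 - 6*j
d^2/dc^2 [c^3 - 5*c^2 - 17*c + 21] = 6*c - 10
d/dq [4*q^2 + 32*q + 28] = 8*q + 32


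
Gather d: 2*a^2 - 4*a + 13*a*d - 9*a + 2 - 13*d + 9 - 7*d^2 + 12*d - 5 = 2*a^2 - 13*a - 7*d^2 + d*(13*a - 1) + 6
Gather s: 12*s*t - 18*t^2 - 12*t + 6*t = 12*s*t - 18*t^2 - 6*t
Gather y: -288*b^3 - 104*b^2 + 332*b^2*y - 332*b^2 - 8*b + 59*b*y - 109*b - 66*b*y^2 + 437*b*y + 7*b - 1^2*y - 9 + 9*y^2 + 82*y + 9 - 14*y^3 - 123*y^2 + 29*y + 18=-288*b^3 - 436*b^2 - 110*b - 14*y^3 + y^2*(-66*b - 114) + y*(332*b^2 + 496*b + 110) + 18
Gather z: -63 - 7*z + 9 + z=-6*z - 54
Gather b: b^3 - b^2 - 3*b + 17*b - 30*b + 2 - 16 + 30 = b^3 - b^2 - 16*b + 16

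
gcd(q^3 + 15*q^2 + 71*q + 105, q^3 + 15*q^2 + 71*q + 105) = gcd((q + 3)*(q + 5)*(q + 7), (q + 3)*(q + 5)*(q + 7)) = q^3 + 15*q^2 + 71*q + 105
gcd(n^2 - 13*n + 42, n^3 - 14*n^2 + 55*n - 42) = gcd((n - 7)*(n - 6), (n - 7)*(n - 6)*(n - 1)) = n^2 - 13*n + 42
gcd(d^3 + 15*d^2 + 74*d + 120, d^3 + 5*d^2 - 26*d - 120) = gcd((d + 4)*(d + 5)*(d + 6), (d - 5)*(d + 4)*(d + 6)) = d^2 + 10*d + 24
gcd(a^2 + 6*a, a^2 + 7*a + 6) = a + 6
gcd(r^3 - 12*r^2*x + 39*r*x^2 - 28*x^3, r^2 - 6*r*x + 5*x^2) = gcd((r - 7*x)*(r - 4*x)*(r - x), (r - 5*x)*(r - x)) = -r + x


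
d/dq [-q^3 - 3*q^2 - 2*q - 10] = -3*q^2 - 6*q - 2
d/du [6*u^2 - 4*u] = 12*u - 4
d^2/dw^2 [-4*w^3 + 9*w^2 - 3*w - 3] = 18 - 24*w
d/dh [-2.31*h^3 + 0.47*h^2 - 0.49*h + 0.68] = -6.93*h^2 + 0.94*h - 0.49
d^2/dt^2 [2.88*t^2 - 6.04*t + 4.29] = 5.76000000000000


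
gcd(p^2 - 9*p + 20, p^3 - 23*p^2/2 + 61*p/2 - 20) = 1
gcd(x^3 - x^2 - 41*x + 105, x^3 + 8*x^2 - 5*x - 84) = x^2 + 4*x - 21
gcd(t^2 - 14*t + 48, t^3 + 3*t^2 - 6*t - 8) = 1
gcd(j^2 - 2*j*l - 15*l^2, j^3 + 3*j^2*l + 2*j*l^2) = 1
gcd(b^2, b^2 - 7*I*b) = b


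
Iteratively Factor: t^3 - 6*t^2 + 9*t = (t - 3)*(t^2 - 3*t) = (t - 3)^2*(t)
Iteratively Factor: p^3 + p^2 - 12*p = (p + 4)*(p^2 - 3*p) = (p - 3)*(p + 4)*(p)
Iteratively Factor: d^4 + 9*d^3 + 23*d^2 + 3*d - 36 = (d + 3)*(d^3 + 6*d^2 + 5*d - 12) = (d - 1)*(d + 3)*(d^2 + 7*d + 12) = (d - 1)*(d + 3)^2*(d + 4)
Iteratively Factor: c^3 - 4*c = (c + 2)*(c^2 - 2*c) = (c - 2)*(c + 2)*(c)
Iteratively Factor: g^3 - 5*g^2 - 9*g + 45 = (g - 5)*(g^2 - 9) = (g - 5)*(g + 3)*(g - 3)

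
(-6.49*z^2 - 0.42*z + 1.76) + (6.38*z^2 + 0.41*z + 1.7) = -0.11*z^2 - 0.01*z + 3.46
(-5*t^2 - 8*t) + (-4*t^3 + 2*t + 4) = -4*t^3 - 5*t^2 - 6*t + 4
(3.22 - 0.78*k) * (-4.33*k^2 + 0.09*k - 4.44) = 3.3774*k^3 - 14.0128*k^2 + 3.753*k - 14.2968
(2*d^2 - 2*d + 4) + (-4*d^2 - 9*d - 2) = -2*d^2 - 11*d + 2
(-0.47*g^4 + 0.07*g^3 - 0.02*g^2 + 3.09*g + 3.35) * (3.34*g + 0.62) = -1.5698*g^5 - 0.0576*g^4 - 0.0234*g^3 + 10.3082*g^2 + 13.1048*g + 2.077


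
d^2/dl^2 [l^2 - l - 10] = 2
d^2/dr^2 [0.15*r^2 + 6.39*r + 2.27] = 0.300000000000000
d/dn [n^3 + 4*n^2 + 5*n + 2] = 3*n^2 + 8*n + 5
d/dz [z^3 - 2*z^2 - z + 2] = 3*z^2 - 4*z - 1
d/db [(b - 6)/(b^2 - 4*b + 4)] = (10 - b)/(b^3 - 6*b^2 + 12*b - 8)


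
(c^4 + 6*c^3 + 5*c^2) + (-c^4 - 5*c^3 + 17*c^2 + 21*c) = c^3 + 22*c^2 + 21*c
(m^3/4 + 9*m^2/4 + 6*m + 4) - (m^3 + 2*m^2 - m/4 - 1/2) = -3*m^3/4 + m^2/4 + 25*m/4 + 9/2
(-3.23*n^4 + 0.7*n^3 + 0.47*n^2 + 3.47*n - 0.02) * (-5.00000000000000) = 16.15*n^4 - 3.5*n^3 - 2.35*n^2 - 17.35*n + 0.1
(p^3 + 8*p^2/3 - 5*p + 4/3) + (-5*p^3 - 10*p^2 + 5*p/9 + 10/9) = -4*p^3 - 22*p^2/3 - 40*p/9 + 22/9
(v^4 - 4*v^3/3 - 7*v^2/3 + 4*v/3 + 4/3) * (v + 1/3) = v^5 - v^4 - 25*v^3/9 + 5*v^2/9 + 16*v/9 + 4/9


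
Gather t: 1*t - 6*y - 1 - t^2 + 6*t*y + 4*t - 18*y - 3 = -t^2 + t*(6*y + 5) - 24*y - 4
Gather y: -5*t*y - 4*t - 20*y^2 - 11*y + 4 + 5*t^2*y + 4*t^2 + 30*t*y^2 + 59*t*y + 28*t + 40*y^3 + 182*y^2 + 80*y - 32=4*t^2 + 24*t + 40*y^3 + y^2*(30*t + 162) + y*(5*t^2 + 54*t + 69) - 28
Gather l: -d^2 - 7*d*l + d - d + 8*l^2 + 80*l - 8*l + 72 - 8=-d^2 + 8*l^2 + l*(72 - 7*d) + 64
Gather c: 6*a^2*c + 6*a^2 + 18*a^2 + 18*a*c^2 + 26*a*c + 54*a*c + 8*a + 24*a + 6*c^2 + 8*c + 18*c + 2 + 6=24*a^2 + 32*a + c^2*(18*a + 6) + c*(6*a^2 + 80*a + 26) + 8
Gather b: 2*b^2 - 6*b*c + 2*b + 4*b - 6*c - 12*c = 2*b^2 + b*(6 - 6*c) - 18*c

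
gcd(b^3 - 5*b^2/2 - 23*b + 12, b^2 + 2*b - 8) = b + 4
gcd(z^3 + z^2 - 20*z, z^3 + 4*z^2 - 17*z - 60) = z^2 + z - 20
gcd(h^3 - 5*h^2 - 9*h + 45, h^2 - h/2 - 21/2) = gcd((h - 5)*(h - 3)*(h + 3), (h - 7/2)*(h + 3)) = h + 3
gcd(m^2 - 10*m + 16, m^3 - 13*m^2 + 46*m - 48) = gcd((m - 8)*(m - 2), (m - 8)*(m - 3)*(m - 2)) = m^2 - 10*m + 16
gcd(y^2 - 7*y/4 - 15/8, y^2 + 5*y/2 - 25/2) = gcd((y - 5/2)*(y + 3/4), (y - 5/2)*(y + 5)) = y - 5/2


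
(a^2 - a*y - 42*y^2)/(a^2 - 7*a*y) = (a + 6*y)/a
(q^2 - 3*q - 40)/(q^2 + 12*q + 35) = (q - 8)/(q + 7)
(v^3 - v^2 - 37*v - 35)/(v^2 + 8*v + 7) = (v^2 - 2*v - 35)/(v + 7)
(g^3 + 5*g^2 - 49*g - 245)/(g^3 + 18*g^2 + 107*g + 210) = (g - 7)/(g + 6)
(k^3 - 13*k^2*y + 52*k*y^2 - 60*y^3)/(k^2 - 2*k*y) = k - 11*y + 30*y^2/k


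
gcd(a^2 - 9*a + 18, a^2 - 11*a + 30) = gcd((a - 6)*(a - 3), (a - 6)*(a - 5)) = a - 6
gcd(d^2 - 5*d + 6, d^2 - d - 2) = d - 2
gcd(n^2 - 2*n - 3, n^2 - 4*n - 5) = n + 1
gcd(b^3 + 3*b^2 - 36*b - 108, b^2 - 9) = b + 3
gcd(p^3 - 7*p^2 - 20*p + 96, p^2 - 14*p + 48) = p - 8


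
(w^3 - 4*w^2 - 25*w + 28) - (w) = w^3 - 4*w^2 - 26*w + 28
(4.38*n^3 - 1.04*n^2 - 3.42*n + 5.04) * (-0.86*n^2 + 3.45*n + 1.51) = -3.7668*n^5 + 16.0054*n^4 + 5.967*n^3 - 17.7038*n^2 + 12.2238*n + 7.6104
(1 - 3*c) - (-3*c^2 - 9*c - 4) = 3*c^2 + 6*c + 5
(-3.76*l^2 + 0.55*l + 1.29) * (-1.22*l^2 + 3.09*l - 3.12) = 4.5872*l^4 - 12.2894*l^3 + 11.8569*l^2 + 2.2701*l - 4.0248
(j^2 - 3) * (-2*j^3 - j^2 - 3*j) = -2*j^5 - j^4 + 3*j^3 + 3*j^2 + 9*j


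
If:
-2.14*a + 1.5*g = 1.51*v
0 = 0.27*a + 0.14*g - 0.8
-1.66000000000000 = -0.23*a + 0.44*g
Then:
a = 3.87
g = -1.75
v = -7.22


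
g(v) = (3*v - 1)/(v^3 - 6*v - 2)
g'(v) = (6 - 3*v^2)*(3*v - 1)/(v^3 - 6*v - 2)^2 + 3/(v^3 - 6*v - 2)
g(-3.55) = 0.46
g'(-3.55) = 0.45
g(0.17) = 0.16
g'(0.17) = -1.31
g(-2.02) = -3.76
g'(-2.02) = 14.10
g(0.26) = 0.06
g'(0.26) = -0.95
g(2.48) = -3.96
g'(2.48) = -32.14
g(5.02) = 0.15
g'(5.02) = -0.08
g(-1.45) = -1.47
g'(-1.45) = 0.95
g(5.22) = 0.13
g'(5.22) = -0.07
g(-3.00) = 0.91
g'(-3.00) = 1.46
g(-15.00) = 0.01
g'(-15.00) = 0.00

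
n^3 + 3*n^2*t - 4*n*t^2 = n*(n - t)*(n + 4*t)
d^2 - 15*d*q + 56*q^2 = (d - 8*q)*(d - 7*q)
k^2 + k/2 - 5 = (k - 2)*(k + 5/2)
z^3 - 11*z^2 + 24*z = z*(z - 8)*(z - 3)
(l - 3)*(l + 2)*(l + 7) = l^3 + 6*l^2 - 13*l - 42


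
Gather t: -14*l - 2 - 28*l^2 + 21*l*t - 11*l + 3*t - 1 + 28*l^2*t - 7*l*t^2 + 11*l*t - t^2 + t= -28*l^2 - 25*l + t^2*(-7*l - 1) + t*(28*l^2 + 32*l + 4) - 3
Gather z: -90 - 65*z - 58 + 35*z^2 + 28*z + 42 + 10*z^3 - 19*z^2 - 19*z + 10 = 10*z^3 + 16*z^2 - 56*z - 96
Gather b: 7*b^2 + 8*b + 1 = 7*b^2 + 8*b + 1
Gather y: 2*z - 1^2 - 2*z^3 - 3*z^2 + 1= -2*z^3 - 3*z^2 + 2*z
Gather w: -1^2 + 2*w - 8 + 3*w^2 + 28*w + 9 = 3*w^2 + 30*w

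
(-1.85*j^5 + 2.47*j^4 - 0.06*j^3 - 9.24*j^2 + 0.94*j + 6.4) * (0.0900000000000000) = -0.1665*j^5 + 0.2223*j^4 - 0.0054*j^3 - 0.8316*j^2 + 0.0846*j + 0.576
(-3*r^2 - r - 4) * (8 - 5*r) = 15*r^3 - 19*r^2 + 12*r - 32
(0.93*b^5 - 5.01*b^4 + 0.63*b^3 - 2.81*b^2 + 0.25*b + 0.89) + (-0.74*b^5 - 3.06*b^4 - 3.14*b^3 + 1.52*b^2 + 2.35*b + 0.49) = 0.19*b^5 - 8.07*b^4 - 2.51*b^3 - 1.29*b^2 + 2.6*b + 1.38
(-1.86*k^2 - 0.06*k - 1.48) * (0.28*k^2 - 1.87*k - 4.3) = -0.5208*k^4 + 3.4614*k^3 + 7.6958*k^2 + 3.0256*k + 6.364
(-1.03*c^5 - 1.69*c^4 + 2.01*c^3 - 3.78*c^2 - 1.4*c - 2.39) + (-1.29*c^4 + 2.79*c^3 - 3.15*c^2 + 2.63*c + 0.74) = -1.03*c^5 - 2.98*c^4 + 4.8*c^3 - 6.93*c^2 + 1.23*c - 1.65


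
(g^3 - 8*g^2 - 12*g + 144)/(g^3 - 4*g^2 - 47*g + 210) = (g^2 - 2*g - 24)/(g^2 + 2*g - 35)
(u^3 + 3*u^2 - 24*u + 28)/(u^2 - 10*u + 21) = (u^3 + 3*u^2 - 24*u + 28)/(u^2 - 10*u + 21)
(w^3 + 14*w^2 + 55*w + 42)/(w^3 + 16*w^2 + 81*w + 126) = (w + 1)/(w + 3)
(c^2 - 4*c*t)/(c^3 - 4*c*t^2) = (c - 4*t)/(c^2 - 4*t^2)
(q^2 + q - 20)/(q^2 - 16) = (q + 5)/(q + 4)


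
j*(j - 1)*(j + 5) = j^3 + 4*j^2 - 5*j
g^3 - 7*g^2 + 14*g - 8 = (g - 4)*(g - 2)*(g - 1)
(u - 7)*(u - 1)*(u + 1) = u^3 - 7*u^2 - u + 7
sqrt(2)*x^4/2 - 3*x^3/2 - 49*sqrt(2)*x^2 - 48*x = x*(x - 8*sqrt(2))*(x + 6*sqrt(2))*(sqrt(2)*x/2 + 1/2)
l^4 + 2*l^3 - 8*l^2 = l^2*(l - 2)*(l + 4)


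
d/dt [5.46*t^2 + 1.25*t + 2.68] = 10.92*t + 1.25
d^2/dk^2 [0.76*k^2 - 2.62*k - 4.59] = 1.52000000000000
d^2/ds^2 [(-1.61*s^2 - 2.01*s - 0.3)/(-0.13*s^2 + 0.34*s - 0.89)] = (5.55111512312578e-17*s^4 + 0.210262*s^3 - 1.087242*s^2 - 1.474902*s + 3.766954)/(0.002197*s^6 - 0.017238*s^5 + 0.090207*s^4 - 0.275332*s^3 + 0.617571*s^2 - 0.807942*s + 0.704969)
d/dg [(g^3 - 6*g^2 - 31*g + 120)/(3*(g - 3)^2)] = (g^2 - 6*g + 49)/(3*(g^2 - 6*g + 9))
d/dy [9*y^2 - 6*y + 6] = 18*y - 6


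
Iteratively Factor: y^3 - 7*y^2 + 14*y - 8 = (y - 1)*(y^2 - 6*y + 8) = (y - 2)*(y - 1)*(y - 4)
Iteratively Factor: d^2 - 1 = (d + 1)*(d - 1)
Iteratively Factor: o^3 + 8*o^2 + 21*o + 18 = (o + 3)*(o^2 + 5*o + 6) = (o + 3)^2*(o + 2)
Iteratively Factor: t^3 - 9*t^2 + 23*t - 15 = (t - 5)*(t^2 - 4*t + 3) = (t - 5)*(t - 1)*(t - 3)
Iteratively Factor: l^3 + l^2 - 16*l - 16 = (l - 4)*(l^2 + 5*l + 4) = (l - 4)*(l + 1)*(l + 4)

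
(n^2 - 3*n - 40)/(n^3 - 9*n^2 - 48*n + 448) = (n + 5)/(n^2 - n - 56)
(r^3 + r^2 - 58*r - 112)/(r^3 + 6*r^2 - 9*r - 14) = (r^2 - 6*r - 16)/(r^2 - r - 2)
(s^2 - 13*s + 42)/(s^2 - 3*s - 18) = (s - 7)/(s + 3)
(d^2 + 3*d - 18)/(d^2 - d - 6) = (d + 6)/(d + 2)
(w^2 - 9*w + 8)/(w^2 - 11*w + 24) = (w - 1)/(w - 3)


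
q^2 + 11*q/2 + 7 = (q + 2)*(q + 7/2)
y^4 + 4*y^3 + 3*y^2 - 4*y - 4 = (y - 1)*(y + 1)*(y + 2)^2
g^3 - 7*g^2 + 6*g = g*(g - 6)*(g - 1)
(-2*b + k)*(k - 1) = -2*b*k + 2*b + k^2 - k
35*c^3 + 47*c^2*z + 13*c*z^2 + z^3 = (c + z)*(5*c + z)*(7*c + z)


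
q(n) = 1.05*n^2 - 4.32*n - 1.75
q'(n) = 2.1*n - 4.32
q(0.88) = -4.74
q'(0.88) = -2.47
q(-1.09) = 4.21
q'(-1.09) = -6.61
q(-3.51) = 26.35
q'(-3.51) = -11.69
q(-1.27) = 5.43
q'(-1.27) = -6.99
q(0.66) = -4.14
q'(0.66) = -2.93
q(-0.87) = 2.80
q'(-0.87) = -6.15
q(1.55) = -5.92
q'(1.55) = -1.06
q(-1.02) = 3.75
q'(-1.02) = -6.46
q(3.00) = -5.26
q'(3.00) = 1.98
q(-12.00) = 201.29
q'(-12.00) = -29.52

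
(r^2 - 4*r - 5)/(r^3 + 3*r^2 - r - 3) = (r - 5)/(r^2 + 2*r - 3)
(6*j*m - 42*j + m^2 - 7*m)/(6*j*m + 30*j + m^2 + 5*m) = (m - 7)/(m + 5)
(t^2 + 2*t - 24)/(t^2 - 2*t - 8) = (t + 6)/(t + 2)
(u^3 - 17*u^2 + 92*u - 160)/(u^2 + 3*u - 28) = (u^2 - 13*u + 40)/(u + 7)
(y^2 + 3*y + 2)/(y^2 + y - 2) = (y + 1)/(y - 1)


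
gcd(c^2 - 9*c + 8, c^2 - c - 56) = c - 8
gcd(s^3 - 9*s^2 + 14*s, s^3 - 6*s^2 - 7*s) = s^2 - 7*s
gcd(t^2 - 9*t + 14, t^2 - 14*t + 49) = t - 7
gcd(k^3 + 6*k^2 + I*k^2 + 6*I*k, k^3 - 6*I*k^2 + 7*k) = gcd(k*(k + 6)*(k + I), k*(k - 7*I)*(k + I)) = k^2 + I*k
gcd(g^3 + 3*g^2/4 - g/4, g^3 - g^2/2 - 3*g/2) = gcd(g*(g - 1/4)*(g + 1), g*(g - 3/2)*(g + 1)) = g^2 + g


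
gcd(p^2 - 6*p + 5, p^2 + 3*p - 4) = p - 1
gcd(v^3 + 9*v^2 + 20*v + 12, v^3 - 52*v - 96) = v^2 + 8*v + 12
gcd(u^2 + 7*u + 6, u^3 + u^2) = u + 1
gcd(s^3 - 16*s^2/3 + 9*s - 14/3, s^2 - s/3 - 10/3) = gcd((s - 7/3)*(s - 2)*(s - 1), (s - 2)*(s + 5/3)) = s - 2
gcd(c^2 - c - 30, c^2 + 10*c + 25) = c + 5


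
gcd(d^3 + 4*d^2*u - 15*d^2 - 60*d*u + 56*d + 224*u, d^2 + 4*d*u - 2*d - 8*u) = d + 4*u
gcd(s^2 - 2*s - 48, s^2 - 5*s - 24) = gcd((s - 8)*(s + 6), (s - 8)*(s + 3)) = s - 8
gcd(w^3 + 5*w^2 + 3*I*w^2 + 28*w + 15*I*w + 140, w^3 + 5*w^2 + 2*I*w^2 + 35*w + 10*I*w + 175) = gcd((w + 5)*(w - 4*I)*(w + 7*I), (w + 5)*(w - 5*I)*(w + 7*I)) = w^2 + w*(5 + 7*I) + 35*I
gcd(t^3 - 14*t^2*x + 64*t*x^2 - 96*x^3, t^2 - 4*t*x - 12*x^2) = -t + 6*x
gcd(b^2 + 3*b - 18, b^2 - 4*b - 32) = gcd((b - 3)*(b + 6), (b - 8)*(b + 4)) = 1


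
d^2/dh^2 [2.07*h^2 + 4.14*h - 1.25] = 4.14000000000000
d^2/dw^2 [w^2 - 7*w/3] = 2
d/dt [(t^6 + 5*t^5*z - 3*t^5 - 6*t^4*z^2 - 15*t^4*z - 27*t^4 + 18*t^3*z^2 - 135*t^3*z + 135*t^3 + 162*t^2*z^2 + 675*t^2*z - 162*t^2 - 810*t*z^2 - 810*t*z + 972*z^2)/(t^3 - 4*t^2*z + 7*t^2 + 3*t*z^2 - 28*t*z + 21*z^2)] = (3*t^6 + 22*t^5 - 54*t^4*z^2 + 30*t^4*z - 90*t^4 - 396*t^3*z^2 + 162*t^3*z - 378*t^3 + 1620*t^2*z^2 - 648*t^2*z + 1107*t^2 + 6804*t*z^2 - 3726*t*z - 19926*z^2 + 10206*z)/(t^4 - 6*t^3*z + 14*t^3 + 9*t^2*z^2 - 84*t^2*z + 49*t^2 + 126*t*z^2 - 294*t*z + 441*z^2)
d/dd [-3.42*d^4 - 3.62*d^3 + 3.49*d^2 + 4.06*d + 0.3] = -13.68*d^3 - 10.86*d^2 + 6.98*d + 4.06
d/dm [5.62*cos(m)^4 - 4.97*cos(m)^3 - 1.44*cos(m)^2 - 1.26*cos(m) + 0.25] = (-22.48*cos(m)^3 + 14.91*cos(m)^2 + 2.88*cos(m) + 1.26)*sin(m)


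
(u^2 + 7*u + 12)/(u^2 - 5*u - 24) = (u + 4)/(u - 8)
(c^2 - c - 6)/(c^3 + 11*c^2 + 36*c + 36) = (c - 3)/(c^2 + 9*c + 18)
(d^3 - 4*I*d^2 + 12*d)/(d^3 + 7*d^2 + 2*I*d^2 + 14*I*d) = (d - 6*I)/(d + 7)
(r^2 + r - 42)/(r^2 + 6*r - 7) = (r - 6)/(r - 1)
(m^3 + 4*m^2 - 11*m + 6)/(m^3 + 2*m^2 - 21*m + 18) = (m - 1)/(m - 3)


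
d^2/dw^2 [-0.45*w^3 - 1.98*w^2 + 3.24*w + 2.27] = -2.7*w - 3.96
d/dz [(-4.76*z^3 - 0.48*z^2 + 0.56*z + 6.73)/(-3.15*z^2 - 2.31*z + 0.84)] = (14.994*z^4 + 21.9912*z^3 - 9.1224*z^2 + 41.5926*z + 16.0167)/(9.9225*z^4 + 14.553*z^3 + 0.0441000000000003*z^2 - 3.8808*z + 0.7056)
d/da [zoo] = 0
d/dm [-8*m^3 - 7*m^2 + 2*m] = -24*m^2 - 14*m + 2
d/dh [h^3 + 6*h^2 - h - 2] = 3*h^2 + 12*h - 1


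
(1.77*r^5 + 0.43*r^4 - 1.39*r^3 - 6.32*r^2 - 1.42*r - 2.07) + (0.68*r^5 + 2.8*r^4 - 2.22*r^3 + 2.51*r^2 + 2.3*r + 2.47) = 2.45*r^5 + 3.23*r^4 - 3.61*r^3 - 3.81*r^2 + 0.88*r + 0.4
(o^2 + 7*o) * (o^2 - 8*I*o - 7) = o^4 + 7*o^3 - 8*I*o^3 - 7*o^2 - 56*I*o^2 - 49*o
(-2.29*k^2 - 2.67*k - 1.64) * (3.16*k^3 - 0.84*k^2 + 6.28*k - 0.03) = -7.2364*k^5 - 6.5136*k^4 - 17.3208*k^3 - 15.3213*k^2 - 10.2191*k + 0.0492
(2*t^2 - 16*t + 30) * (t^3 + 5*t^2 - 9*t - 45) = 2*t^5 - 6*t^4 - 68*t^3 + 204*t^2 + 450*t - 1350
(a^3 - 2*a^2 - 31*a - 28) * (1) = a^3 - 2*a^2 - 31*a - 28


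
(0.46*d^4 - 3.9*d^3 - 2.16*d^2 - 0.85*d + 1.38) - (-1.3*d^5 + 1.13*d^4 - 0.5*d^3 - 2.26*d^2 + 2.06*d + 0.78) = 1.3*d^5 - 0.67*d^4 - 3.4*d^3 + 0.0999999999999996*d^2 - 2.91*d + 0.6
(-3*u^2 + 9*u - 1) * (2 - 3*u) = 9*u^3 - 33*u^2 + 21*u - 2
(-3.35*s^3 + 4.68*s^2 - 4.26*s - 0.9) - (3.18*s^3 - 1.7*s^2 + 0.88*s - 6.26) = -6.53*s^3 + 6.38*s^2 - 5.14*s + 5.36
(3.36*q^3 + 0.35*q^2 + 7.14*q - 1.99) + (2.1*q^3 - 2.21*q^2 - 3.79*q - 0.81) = 5.46*q^3 - 1.86*q^2 + 3.35*q - 2.8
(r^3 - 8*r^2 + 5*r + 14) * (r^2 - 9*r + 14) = r^5 - 17*r^4 + 91*r^3 - 143*r^2 - 56*r + 196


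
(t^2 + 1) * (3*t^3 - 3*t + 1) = 3*t^5 + t^2 - 3*t + 1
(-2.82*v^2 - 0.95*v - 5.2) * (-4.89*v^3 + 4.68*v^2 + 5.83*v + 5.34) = 13.7898*v^5 - 8.5521*v^4 + 4.5414*v^3 - 44.9333*v^2 - 35.389*v - 27.768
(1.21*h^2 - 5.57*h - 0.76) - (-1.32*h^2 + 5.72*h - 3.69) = 2.53*h^2 - 11.29*h + 2.93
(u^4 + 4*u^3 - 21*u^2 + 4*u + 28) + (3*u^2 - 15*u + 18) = u^4 + 4*u^3 - 18*u^2 - 11*u + 46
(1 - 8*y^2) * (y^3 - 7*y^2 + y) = -8*y^5 + 56*y^4 - 7*y^3 - 7*y^2 + y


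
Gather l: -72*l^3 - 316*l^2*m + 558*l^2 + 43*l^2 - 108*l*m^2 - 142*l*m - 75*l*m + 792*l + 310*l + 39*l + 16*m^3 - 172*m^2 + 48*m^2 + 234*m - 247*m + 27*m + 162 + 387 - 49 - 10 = -72*l^3 + l^2*(601 - 316*m) + l*(-108*m^2 - 217*m + 1141) + 16*m^3 - 124*m^2 + 14*m + 490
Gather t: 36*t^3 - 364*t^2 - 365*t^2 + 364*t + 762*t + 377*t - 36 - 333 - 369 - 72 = 36*t^3 - 729*t^2 + 1503*t - 810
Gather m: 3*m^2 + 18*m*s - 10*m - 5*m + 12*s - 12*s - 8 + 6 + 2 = 3*m^2 + m*(18*s - 15)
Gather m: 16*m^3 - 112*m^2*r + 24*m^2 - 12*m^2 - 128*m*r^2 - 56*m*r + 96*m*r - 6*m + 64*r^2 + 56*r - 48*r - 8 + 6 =16*m^3 + m^2*(12 - 112*r) + m*(-128*r^2 + 40*r - 6) + 64*r^2 + 8*r - 2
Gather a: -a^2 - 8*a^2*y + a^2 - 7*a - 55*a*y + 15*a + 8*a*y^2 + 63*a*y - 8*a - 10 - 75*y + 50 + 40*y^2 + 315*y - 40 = -8*a^2*y + a*(8*y^2 + 8*y) + 40*y^2 + 240*y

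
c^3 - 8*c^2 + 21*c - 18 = (c - 3)^2*(c - 2)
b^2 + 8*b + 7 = (b + 1)*(b + 7)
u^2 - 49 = (u - 7)*(u + 7)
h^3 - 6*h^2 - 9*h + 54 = (h - 6)*(h - 3)*(h + 3)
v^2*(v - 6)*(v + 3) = v^4 - 3*v^3 - 18*v^2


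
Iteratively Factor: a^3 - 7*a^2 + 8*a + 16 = (a - 4)*(a^2 - 3*a - 4) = (a - 4)*(a + 1)*(a - 4)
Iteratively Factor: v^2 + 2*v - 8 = (v - 2)*(v + 4)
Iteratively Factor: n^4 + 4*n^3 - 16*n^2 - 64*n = (n + 4)*(n^3 - 16*n) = n*(n + 4)*(n^2 - 16) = n*(n + 4)^2*(n - 4)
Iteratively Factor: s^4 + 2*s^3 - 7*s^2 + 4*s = (s - 1)*(s^3 + 3*s^2 - 4*s) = (s - 1)*(s + 4)*(s^2 - s) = (s - 1)^2*(s + 4)*(s)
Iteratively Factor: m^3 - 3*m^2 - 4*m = (m + 1)*(m^2 - 4*m) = m*(m + 1)*(m - 4)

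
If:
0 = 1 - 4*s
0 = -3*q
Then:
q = 0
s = 1/4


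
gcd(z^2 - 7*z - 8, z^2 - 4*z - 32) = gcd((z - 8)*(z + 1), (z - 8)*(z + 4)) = z - 8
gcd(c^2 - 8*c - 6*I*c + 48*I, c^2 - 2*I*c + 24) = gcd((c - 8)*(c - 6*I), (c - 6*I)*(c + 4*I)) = c - 6*I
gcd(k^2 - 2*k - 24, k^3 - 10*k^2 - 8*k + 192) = k^2 - 2*k - 24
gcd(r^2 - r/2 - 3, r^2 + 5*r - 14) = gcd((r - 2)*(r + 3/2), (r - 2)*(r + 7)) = r - 2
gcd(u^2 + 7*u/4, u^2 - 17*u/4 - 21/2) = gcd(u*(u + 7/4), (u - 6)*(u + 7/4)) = u + 7/4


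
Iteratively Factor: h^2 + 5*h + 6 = (h + 2)*(h + 3)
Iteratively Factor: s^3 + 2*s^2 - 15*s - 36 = (s - 4)*(s^2 + 6*s + 9) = (s - 4)*(s + 3)*(s + 3)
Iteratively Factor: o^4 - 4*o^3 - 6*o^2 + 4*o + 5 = (o + 1)*(o^3 - 5*o^2 - o + 5) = (o - 1)*(o + 1)*(o^2 - 4*o - 5) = (o - 1)*(o + 1)^2*(o - 5)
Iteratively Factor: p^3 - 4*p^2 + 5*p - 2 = (p - 1)*(p^2 - 3*p + 2) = (p - 2)*(p - 1)*(p - 1)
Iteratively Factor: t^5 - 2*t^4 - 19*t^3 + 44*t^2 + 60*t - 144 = (t + 2)*(t^4 - 4*t^3 - 11*t^2 + 66*t - 72) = (t - 3)*(t + 2)*(t^3 - t^2 - 14*t + 24) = (t - 3)*(t - 2)*(t + 2)*(t^2 + t - 12) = (t - 3)*(t - 2)*(t + 2)*(t + 4)*(t - 3)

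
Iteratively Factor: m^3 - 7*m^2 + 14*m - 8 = (m - 4)*(m^2 - 3*m + 2) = (m - 4)*(m - 2)*(m - 1)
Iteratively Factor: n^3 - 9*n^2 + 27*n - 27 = (n - 3)*(n^2 - 6*n + 9) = (n - 3)^2*(n - 3)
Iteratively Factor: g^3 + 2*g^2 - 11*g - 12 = (g + 1)*(g^2 + g - 12) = (g - 3)*(g + 1)*(g + 4)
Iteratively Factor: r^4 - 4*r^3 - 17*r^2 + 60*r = (r)*(r^3 - 4*r^2 - 17*r + 60) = r*(r + 4)*(r^2 - 8*r + 15) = r*(r - 5)*(r + 4)*(r - 3)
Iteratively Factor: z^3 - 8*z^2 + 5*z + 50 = (z - 5)*(z^2 - 3*z - 10) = (z - 5)^2*(z + 2)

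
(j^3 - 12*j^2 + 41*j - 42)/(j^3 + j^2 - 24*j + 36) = (j - 7)/(j + 6)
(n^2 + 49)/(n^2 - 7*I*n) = (n + 7*I)/n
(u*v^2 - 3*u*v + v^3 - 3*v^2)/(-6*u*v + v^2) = (-u*v + 3*u - v^2 + 3*v)/(6*u - v)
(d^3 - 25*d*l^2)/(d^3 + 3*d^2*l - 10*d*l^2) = (d - 5*l)/(d - 2*l)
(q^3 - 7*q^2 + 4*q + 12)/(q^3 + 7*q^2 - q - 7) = (q^2 - 8*q + 12)/(q^2 + 6*q - 7)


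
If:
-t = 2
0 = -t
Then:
No Solution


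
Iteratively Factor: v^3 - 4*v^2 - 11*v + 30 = (v + 3)*(v^2 - 7*v + 10) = (v - 2)*(v + 3)*(v - 5)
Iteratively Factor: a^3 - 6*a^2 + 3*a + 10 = (a - 5)*(a^2 - a - 2) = (a - 5)*(a - 2)*(a + 1)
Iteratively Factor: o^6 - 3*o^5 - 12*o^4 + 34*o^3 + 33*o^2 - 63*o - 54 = (o + 3)*(o^5 - 6*o^4 + 6*o^3 + 16*o^2 - 15*o - 18) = (o - 3)*(o + 3)*(o^4 - 3*o^3 - 3*o^2 + 7*o + 6) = (o - 3)*(o + 1)*(o + 3)*(o^3 - 4*o^2 + o + 6) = (o - 3)*(o + 1)^2*(o + 3)*(o^2 - 5*o + 6) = (o - 3)*(o - 2)*(o + 1)^2*(o + 3)*(o - 3)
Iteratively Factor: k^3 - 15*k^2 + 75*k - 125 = (k - 5)*(k^2 - 10*k + 25) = (k - 5)^2*(k - 5)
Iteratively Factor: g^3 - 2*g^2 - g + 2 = (g - 2)*(g^2 - 1) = (g - 2)*(g + 1)*(g - 1)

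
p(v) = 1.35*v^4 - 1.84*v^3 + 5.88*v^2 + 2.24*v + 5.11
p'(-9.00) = -4487.32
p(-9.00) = 10659.94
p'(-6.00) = -1433.44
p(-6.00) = 2350.39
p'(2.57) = 87.67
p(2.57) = 77.36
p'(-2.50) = -146.04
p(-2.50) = 117.74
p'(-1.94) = -80.78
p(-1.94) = 55.45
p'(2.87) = 118.18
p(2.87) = 108.07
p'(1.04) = 14.57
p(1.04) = 13.31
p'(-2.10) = -96.81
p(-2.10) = 69.63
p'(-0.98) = -19.67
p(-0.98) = 11.54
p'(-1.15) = -26.80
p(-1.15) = 15.47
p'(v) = 5.4*v^3 - 5.52*v^2 + 11.76*v + 2.24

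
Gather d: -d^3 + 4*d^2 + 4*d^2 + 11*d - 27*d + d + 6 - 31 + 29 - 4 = -d^3 + 8*d^2 - 15*d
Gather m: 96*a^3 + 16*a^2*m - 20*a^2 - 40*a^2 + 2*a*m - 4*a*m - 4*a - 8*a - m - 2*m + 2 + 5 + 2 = 96*a^3 - 60*a^2 - 12*a + m*(16*a^2 - 2*a - 3) + 9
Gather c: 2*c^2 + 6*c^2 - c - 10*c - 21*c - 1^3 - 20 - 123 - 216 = 8*c^2 - 32*c - 360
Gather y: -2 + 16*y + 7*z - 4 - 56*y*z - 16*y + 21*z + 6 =-56*y*z + 28*z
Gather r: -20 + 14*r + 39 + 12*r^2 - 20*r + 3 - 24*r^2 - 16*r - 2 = -12*r^2 - 22*r + 20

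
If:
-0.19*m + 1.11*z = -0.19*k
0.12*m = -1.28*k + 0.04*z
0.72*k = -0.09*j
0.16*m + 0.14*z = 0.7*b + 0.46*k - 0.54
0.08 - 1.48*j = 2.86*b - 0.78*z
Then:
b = 0.39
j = -0.82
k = 0.10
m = -1.17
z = -0.22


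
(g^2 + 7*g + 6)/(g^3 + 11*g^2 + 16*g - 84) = (g + 1)/(g^2 + 5*g - 14)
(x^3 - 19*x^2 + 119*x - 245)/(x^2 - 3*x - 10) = (x^2 - 14*x + 49)/(x + 2)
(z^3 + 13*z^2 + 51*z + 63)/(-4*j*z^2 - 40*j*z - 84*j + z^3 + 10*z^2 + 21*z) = (z + 3)/(-4*j + z)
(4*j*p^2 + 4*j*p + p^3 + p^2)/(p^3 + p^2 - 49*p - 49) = p*(4*j + p)/(p^2 - 49)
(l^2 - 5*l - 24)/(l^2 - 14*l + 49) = (l^2 - 5*l - 24)/(l^2 - 14*l + 49)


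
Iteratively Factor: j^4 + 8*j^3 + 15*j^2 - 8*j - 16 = (j + 4)*(j^3 + 4*j^2 - j - 4) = (j + 4)^2*(j^2 - 1) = (j + 1)*(j + 4)^2*(j - 1)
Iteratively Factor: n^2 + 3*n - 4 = (n + 4)*(n - 1)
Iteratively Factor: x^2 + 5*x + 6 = (x + 2)*(x + 3)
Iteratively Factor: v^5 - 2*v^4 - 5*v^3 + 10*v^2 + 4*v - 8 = (v - 2)*(v^4 - 5*v^2 + 4) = (v - 2)*(v + 2)*(v^3 - 2*v^2 - v + 2) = (v - 2)*(v + 1)*(v + 2)*(v^2 - 3*v + 2) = (v - 2)*(v - 1)*(v + 1)*(v + 2)*(v - 2)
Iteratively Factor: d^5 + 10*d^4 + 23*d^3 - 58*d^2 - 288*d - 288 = (d + 3)*(d^4 + 7*d^3 + 2*d^2 - 64*d - 96) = (d + 3)*(d + 4)*(d^3 + 3*d^2 - 10*d - 24) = (d + 3)*(d + 4)^2*(d^2 - d - 6) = (d + 2)*(d + 3)*(d + 4)^2*(d - 3)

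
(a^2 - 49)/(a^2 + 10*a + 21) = (a - 7)/(a + 3)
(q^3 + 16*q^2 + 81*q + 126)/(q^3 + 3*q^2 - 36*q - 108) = (q + 7)/(q - 6)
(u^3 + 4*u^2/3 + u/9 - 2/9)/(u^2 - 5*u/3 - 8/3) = (9*u^2 + 3*u - 2)/(3*(3*u - 8))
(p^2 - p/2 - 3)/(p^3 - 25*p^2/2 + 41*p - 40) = (2*p + 3)/(2*p^2 - 21*p + 40)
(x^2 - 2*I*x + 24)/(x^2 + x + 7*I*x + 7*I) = (x^2 - 2*I*x + 24)/(x^2 + x + 7*I*x + 7*I)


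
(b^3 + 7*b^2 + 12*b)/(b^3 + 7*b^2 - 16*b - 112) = b*(b + 3)/(b^2 + 3*b - 28)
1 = 1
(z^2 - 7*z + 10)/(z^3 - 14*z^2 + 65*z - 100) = (z - 2)/(z^2 - 9*z + 20)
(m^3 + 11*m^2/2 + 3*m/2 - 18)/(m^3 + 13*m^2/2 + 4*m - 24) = (m + 3)/(m + 4)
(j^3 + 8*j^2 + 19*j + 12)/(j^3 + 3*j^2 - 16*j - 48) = (j + 1)/(j - 4)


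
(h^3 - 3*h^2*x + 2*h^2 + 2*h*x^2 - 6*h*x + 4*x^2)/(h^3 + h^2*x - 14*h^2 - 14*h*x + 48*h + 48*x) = (h^3 - 3*h^2*x + 2*h^2 + 2*h*x^2 - 6*h*x + 4*x^2)/(h^3 + h^2*x - 14*h^2 - 14*h*x + 48*h + 48*x)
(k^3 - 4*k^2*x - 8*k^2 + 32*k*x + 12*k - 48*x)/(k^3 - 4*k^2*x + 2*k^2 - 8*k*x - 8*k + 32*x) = (k - 6)/(k + 4)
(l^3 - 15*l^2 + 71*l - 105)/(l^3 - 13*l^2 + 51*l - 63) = (l - 5)/(l - 3)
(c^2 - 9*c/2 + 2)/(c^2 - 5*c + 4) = (c - 1/2)/(c - 1)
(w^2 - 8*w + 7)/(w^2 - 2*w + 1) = (w - 7)/(w - 1)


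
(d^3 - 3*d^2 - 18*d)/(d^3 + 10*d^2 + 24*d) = (d^2 - 3*d - 18)/(d^2 + 10*d + 24)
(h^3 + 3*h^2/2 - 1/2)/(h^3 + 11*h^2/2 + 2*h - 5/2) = (h + 1)/(h + 5)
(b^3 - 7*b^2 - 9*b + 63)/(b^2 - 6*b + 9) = (b^2 - 4*b - 21)/(b - 3)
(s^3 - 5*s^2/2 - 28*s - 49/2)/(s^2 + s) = s - 7/2 - 49/(2*s)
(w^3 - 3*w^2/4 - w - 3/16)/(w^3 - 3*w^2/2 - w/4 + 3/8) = (4*w + 1)/(2*(2*w - 1))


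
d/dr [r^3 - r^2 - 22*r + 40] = 3*r^2 - 2*r - 22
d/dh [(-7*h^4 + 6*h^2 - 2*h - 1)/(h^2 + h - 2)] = (-14*h^5 - 21*h^4 + 56*h^3 + 8*h^2 - 22*h + 5)/(h^4 + 2*h^3 - 3*h^2 - 4*h + 4)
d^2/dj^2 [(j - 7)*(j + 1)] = 2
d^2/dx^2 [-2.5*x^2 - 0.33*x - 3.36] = -5.00000000000000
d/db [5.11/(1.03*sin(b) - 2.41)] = -5.2633*cos(b)/(1.03*sin(b) - 2.41)^2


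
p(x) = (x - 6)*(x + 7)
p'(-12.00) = -23.00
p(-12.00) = 90.00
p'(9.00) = 19.00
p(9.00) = 48.00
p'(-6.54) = -12.08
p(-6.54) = -5.77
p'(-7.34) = -13.68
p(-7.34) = 4.54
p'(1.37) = 3.74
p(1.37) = -38.75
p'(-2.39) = -3.78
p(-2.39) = -38.68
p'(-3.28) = -5.56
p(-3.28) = -34.52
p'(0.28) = 1.56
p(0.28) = -41.64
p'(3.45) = 7.90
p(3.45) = -26.65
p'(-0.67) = -0.34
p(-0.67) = -42.22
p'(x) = 2*x + 1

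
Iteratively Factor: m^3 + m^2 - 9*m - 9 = (m - 3)*(m^2 + 4*m + 3) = (m - 3)*(m + 1)*(m + 3)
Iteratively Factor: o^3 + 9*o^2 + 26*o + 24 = (o + 3)*(o^2 + 6*o + 8) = (o + 3)*(o + 4)*(o + 2)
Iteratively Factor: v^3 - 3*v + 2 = (v + 2)*(v^2 - 2*v + 1) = (v - 1)*(v + 2)*(v - 1)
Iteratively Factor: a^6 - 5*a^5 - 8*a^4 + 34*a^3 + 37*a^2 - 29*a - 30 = (a + 1)*(a^5 - 6*a^4 - 2*a^3 + 36*a^2 + a - 30) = (a - 1)*(a + 1)*(a^4 - 5*a^3 - 7*a^2 + 29*a + 30) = (a - 3)*(a - 1)*(a + 1)*(a^3 - 2*a^2 - 13*a - 10) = (a - 5)*(a - 3)*(a - 1)*(a + 1)*(a^2 + 3*a + 2) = (a - 5)*(a - 3)*(a - 1)*(a + 1)*(a + 2)*(a + 1)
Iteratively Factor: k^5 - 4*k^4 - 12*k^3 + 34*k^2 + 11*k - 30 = (k - 1)*(k^4 - 3*k^3 - 15*k^2 + 19*k + 30) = (k - 5)*(k - 1)*(k^3 + 2*k^2 - 5*k - 6) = (k - 5)*(k - 2)*(k - 1)*(k^2 + 4*k + 3) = (k - 5)*(k - 2)*(k - 1)*(k + 3)*(k + 1)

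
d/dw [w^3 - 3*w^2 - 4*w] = 3*w^2 - 6*w - 4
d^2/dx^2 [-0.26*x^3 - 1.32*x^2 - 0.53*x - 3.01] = -1.56*x - 2.64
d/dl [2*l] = 2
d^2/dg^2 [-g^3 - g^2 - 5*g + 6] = -6*g - 2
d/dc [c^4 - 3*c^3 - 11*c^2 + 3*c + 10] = 4*c^3 - 9*c^2 - 22*c + 3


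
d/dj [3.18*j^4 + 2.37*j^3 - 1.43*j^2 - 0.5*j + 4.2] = 12.72*j^3 + 7.11*j^2 - 2.86*j - 0.5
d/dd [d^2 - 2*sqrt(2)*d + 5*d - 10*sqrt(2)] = 2*d - 2*sqrt(2) + 5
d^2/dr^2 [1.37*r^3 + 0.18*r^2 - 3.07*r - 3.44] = 8.22*r + 0.36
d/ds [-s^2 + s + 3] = 1 - 2*s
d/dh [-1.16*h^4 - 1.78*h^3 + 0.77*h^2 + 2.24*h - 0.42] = -4.64*h^3 - 5.34*h^2 + 1.54*h + 2.24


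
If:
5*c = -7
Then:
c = -7/5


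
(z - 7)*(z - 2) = z^2 - 9*z + 14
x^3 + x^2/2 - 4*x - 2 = (x - 2)*(x + 1/2)*(x + 2)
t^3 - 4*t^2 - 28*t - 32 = (t - 8)*(t + 2)^2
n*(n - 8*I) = n^2 - 8*I*n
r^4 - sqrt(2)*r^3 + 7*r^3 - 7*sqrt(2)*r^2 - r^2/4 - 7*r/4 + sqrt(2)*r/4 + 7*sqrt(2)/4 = (r - 1/2)*(r + 1/2)*(r + 7)*(r - sqrt(2))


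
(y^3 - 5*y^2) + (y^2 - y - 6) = y^3 - 4*y^2 - y - 6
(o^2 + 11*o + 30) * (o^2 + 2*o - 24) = o^4 + 13*o^3 + 28*o^2 - 204*o - 720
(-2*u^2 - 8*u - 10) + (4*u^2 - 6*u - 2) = 2*u^2 - 14*u - 12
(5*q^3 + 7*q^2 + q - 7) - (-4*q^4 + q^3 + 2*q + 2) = 4*q^4 + 4*q^3 + 7*q^2 - q - 9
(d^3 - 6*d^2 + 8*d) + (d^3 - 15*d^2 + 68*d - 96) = 2*d^3 - 21*d^2 + 76*d - 96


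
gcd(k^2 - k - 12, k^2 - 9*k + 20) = k - 4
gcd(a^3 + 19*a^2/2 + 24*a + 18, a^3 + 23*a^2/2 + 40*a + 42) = a^2 + 8*a + 12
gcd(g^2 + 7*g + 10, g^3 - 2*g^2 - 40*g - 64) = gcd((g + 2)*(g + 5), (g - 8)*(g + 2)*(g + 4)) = g + 2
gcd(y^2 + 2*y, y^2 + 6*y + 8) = y + 2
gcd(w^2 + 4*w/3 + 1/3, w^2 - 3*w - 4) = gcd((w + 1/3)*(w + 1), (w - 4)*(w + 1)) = w + 1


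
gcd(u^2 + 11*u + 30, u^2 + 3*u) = 1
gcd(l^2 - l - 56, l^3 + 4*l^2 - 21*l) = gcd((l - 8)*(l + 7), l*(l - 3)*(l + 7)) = l + 7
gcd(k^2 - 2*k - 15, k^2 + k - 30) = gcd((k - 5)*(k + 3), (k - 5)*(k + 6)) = k - 5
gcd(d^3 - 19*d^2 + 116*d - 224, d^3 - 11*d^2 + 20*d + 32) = d^2 - 12*d + 32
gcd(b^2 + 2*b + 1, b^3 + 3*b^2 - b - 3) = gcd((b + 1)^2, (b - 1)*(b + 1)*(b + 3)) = b + 1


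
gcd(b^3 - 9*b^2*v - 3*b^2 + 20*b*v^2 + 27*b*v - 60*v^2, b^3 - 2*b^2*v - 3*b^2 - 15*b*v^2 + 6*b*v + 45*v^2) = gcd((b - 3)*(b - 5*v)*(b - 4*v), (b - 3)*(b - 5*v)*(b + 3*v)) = -b^2 + 5*b*v + 3*b - 15*v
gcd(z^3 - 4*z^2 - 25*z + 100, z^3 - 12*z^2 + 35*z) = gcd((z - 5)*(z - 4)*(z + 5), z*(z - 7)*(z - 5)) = z - 5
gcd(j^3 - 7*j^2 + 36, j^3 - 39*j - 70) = j + 2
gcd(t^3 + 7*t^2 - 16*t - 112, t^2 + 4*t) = t + 4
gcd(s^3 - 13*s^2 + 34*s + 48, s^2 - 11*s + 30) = s - 6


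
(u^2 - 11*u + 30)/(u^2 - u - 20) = (u - 6)/(u + 4)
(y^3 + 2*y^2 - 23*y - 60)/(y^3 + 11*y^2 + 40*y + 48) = (y - 5)/(y + 4)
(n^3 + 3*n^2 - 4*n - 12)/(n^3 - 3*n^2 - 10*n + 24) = (n + 2)/(n - 4)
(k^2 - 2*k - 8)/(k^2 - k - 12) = (k + 2)/(k + 3)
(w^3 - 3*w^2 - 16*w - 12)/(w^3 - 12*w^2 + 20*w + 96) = (w + 1)/(w - 8)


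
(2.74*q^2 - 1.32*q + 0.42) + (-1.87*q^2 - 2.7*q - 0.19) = 0.87*q^2 - 4.02*q + 0.23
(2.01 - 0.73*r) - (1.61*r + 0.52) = 1.49 - 2.34*r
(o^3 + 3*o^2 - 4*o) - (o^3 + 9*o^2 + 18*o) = -6*o^2 - 22*o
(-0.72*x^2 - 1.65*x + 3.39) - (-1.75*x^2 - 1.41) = 1.03*x^2 - 1.65*x + 4.8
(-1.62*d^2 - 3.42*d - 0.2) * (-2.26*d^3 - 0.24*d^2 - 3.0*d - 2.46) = 3.6612*d^5 + 8.118*d^4 + 6.1328*d^3 + 14.2932*d^2 + 9.0132*d + 0.492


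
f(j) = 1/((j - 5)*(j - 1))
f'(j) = -1/((j - 5)*(j - 1)^2) - 1/((j - 5)^2*(j - 1))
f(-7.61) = 0.01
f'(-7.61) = 0.00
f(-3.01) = 0.03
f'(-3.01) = 0.01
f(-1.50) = 0.06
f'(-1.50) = 0.03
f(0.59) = 0.55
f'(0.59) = 1.47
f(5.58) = 0.38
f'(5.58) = -0.73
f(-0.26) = 0.15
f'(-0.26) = 0.15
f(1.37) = -0.74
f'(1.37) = 1.81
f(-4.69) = 0.02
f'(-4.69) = 0.01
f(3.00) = -0.25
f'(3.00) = 0.00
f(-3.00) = 0.03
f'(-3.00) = 0.01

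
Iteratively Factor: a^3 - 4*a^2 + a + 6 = (a - 2)*(a^2 - 2*a - 3) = (a - 2)*(a + 1)*(a - 3)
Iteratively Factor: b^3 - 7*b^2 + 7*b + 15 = (b + 1)*(b^2 - 8*b + 15) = (b - 5)*(b + 1)*(b - 3)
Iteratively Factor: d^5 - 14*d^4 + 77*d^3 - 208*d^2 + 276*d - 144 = (d - 3)*(d^4 - 11*d^3 + 44*d^2 - 76*d + 48) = (d - 3)*(d - 2)*(d^3 - 9*d^2 + 26*d - 24) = (d - 4)*(d - 3)*(d - 2)*(d^2 - 5*d + 6) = (d - 4)*(d - 3)^2*(d - 2)*(d - 2)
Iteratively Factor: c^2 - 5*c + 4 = (c - 4)*(c - 1)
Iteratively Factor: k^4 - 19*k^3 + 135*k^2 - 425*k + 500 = (k - 4)*(k^3 - 15*k^2 + 75*k - 125) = (k - 5)*(k - 4)*(k^2 - 10*k + 25) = (k - 5)^2*(k - 4)*(k - 5)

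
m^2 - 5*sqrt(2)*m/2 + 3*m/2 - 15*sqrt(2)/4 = (m + 3/2)*(m - 5*sqrt(2)/2)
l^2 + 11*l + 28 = (l + 4)*(l + 7)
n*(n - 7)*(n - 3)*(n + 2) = n^4 - 8*n^3 + n^2 + 42*n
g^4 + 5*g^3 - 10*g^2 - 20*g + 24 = (g - 2)*(g - 1)*(g + 2)*(g + 6)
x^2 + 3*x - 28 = (x - 4)*(x + 7)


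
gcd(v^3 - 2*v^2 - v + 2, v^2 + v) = v + 1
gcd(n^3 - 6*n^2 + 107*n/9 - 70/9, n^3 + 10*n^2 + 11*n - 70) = n - 2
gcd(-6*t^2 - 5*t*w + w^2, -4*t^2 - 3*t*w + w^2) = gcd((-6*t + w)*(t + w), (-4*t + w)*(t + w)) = t + w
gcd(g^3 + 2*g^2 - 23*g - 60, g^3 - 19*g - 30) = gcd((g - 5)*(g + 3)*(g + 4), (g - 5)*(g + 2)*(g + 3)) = g^2 - 2*g - 15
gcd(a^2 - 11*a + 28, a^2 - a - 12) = a - 4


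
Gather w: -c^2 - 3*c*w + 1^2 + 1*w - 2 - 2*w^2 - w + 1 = -c^2 - 3*c*w - 2*w^2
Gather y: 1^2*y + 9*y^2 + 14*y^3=14*y^3 + 9*y^2 + y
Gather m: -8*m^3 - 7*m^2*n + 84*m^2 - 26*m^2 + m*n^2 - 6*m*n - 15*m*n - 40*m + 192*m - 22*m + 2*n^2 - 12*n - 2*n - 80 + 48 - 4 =-8*m^3 + m^2*(58 - 7*n) + m*(n^2 - 21*n + 130) + 2*n^2 - 14*n - 36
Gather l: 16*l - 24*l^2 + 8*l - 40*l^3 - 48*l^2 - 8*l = -40*l^3 - 72*l^2 + 16*l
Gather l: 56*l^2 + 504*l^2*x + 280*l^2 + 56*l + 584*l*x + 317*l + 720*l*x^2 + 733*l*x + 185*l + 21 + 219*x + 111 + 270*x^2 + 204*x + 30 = l^2*(504*x + 336) + l*(720*x^2 + 1317*x + 558) + 270*x^2 + 423*x + 162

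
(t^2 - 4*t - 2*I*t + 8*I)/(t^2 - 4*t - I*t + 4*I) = (t - 2*I)/(t - I)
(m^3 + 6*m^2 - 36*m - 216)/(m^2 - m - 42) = (m^2 - 36)/(m - 7)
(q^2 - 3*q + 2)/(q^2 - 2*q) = (q - 1)/q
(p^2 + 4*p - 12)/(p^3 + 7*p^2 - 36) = 1/(p + 3)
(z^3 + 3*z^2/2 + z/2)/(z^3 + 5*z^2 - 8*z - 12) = z*(2*z + 1)/(2*(z^2 + 4*z - 12))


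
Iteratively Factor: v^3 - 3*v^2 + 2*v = (v - 1)*(v^2 - 2*v) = v*(v - 1)*(v - 2)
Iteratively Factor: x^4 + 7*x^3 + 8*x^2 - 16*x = (x - 1)*(x^3 + 8*x^2 + 16*x) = (x - 1)*(x + 4)*(x^2 + 4*x) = x*(x - 1)*(x + 4)*(x + 4)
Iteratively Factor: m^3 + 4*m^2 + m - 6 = (m + 2)*(m^2 + 2*m - 3) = (m + 2)*(m + 3)*(m - 1)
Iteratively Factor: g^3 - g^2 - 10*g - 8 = (g + 2)*(g^2 - 3*g - 4) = (g + 1)*(g + 2)*(g - 4)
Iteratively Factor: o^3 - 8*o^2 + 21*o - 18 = (o - 3)*(o^2 - 5*o + 6) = (o - 3)^2*(o - 2)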